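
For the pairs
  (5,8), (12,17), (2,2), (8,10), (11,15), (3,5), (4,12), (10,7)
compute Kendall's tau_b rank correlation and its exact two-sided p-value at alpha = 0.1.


Step 1: Enumerate the 28 unordered pairs (i,j) with i<j and classify each by sign(x_j-x_i) * sign(y_j-y_i).
  (1,2):dx=+7,dy=+9->C; (1,3):dx=-3,dy=-6->C; (1,4):dx=+3,dy=+2->C; (1,5):dx=+6,dy=+7->C
  (1,6):dx=-2,dy=-3->C; (1,7):dx=-1,dy=+4->D; (1,8):dx=+5,dy=-1->D; (2,3):dx=-10,dy=-15->C
  (2,4):dx=-4,dy=-7->C; (2,5):dx=-1,dy=-2->C; (2,6):dx=-9,dy=-12->C; (2,7):dx=-8,dy=-5->C
  (2,8):dx=-2,dy=-10->C; (3,4):dx=+6,dy=+8->C; (3,5):dx=+9,dy=+13->C; (3,6):dx=+1,dy=+3->C
  (3,7):dx=+2,dy=+10->C; (3,8):dx=+8,dy=+5->C; (4,5):dx=+3,dy=+5->C; (4,6):dx=-5,dy=-5->C
  (4,7):dx=-4,dy=+2->D; (4,8):dx=+2,dy=-3->D; (5,6):dx=-8,dy=-10->C; (5,7):dx=-7,dy=-3->C
  (5,8):dx=-1,dy=-8->C; (6,7):dx=+1,dy=+7->C; (6,8):dx=+7,dy=+2->C; (7,8):dx=+6,dy=-5->D
Step 2: C = 23, D = 5, total pairs = 28.
Step 3: tau = (C - D)/(n(n-1)/2) = (23 - 5)/28 = 0.642857.
Step 4: Exact two-sided p-value (enumerate n! = 40320 permutations of y under H0): p = 0.031151.
Step 5: alpha = 0.1. reject H0.

tau_b = 0.6429 (C=23, D=5), p = 0.031151, reject H0.


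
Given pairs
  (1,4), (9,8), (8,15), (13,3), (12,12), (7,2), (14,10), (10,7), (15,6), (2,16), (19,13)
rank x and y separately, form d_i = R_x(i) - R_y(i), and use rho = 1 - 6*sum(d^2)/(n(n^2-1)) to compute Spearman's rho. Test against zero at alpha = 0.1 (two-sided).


Step 1: Rank x and y separately (midranks; no ties here).
rank(x): 1->1, 9->5, 8->4, 13->8, 12->7, 7->3, 14->9, 10->6, 15->10, 2->2, 19->11
rank(y): 4->3, 8->6, 15->10, 3->2, 12->8, 2->1, 10->7, 7->5, 6->4, 16->11, 13->9
Step 2: d_i = R_x(i) - R_y(i); compute d_i^2.
  (1-3)^2=4, (5-6)^2=1, (4-10)^2=36, (8-2)^2=36, (7-8)^2=1, (3-1)^2=4, (9-7)^2=4, (6-5)^2=1, (10-4)^2=36, (2-11)^2=81, (11-9)^2=4
sum(d^2) = 208.
Step 3: rho = 1 - 6*208 / (11*(11^2 - 1)) = 1 - 1248/1320 = 0.054545.
Step 4: Under H0, t = rho * sqrt((n-2)/(1-rho^2)) = 0.1639 ~ t(9).
Step 5: Two-sided p-value from the t-distribution with 9 df = 0.873447.
Step 6: alpha = 0.1. fail to reject H0.

rho = 0.0545, p = 0.873447, fail to reject H0 at alpha = 0.1.


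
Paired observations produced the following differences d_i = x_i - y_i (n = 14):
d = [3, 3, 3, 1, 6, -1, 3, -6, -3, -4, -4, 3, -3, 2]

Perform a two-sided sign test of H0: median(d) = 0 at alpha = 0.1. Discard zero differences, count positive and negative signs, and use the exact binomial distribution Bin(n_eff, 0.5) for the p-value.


Step 1: Discard zero differences. Original n = 14; n_eff = number of nonzero differences = 14.
Nonzero differences (with sign): +3, +3, +3, +1, +6, -1, +3, -6, -3, -4, -4, +3, -3, +2
Step 2: Count signs: positive = 8, negative = 6.
Step 3: Under H0: P(positive) = 0.5, so the number of positives S ~ Bin(14, 0.5).
Step 4: Two-sided exact p-value = sum of Bin(14,0.5) probabilities at or below the observed probability = 0.790527.
Step 5: alpha = 0.1. fail to reject H0.

n_eff = 14, pos = 8, neg = 6, p = 0.790527, fail to reject H0.


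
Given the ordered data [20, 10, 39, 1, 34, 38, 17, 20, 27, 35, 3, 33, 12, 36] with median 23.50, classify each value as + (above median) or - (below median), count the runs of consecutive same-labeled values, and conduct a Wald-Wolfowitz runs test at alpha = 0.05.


Step 1: Compute median = 23.50; label A = above, B = below.
Labels in order: BBABAABBAABABA  (n_A = 7, n_B = 7)
Step 2: Count runs R = 10.
Step 3: Under H0 (random ordering), E[R] = 2*n_A*n_B/(n_A+n_B) + 1 = 2*7*7/14 + 1 = 8.0000.
        Var[R] = 2*n_A*n_B*(2*n_A*n_B - n_A - n_B) / ((n_A+n_B)^2 * (n_A+n_B-1)) = 8232/2548 = 3.2308.
        SD[R] = 1.7974.
Step 4: Continuity-corrected z = (R - 0.5 - E[R]) / SD[R] = (10 - 0.5 - 8.0000) / 1.7974 = 0.8345.
Step 5: Two-sided p-value via normal approximation = 2*(1 - Phi(|z|)) = 0.403986.
Step 6: alpha = 0.05. fail to reject H0.

R = 10, z = 0.8345, p = 0.403986, fail to reject H0.


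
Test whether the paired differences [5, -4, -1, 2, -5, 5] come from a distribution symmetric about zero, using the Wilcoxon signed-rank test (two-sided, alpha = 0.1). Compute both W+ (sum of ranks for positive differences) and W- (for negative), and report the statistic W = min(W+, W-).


Step 1: Drop any zero differences (none here) and take |d_i|.
|d| = [5, 4, 1, 2, 5, 5]
Step 2: Midrank |d_i| (ties get averaged ranks).
ranks: |5|->5, |4|->3, |1|->1, |2|->2, |5|->5, |5|->5
Step 3: Attach original signs; sum ranks with positive sign and with negative sign.
W+ = 5 + 2 + 5 = 12
W- = 3 + 1 + 5 = 9
(Check: W+ + W- = 21 should equal n(n+1)/2 = 21.)
Step 4: Test statistic W = min(W+, W-) = 9.
Step 5: Ties in |d|, so use the tie-corrected normal approximation.
        E[W] = n(n+1)/4 = 6*7/4 = 10.5.
        Tie groups: |d|=5 (t=3); sum(t^3 - t) = 24.
        Var[W] = n(n+1)(2n+1)/24 - sum(t^3-t)/48 = 546/24 - 24/48 = 22.25.
        z = (W - E[W]) / sqrt(Var[W]) = (9 - 10.5) / 4.7170 = -0.3180.
        Two-sided p = 2*Phi(z) = 0.750485.
Step 6: alpha = 0.1. fail to reject H0.

W+ = 12, W- = 9, W = min = 9, p = 0.750485, fail to reject H0.


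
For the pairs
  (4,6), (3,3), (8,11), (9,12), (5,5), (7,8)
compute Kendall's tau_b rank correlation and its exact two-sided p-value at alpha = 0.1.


Step 1: Enumerate the 15 unordered pairs (i,j) with i<j and classify each by sign(x_j-x_i) * sign(y_j-y_i).
  (1,2):dx=-1,dy=-3->C; (1,3):dx=+4,dy=+5->C; (1,4):dx=+5,dy=+6->C; (1,5):dx=+1,dy=-1->D
  (1,6):dx=+3,dy=+2->C; (2,3):dx=+5,dy=+8->C; (2,4):dx=+6,dy=+9->C; (2,5):dx=+2,dy=+2->C
  (2,6):dx=+4,dy=+5->C; (3,4):dx=+1,dy=+1->C; (3,5):dx=-3,dy=-6->C; (3,6):dx=-1,dy=-3->C
  (4,5):dx=-4,dy=-7->C; (4,6):dx=-2,dy=-4->C; (5,6):dx=+2,dy=+3->C
Step 2: C = 14, D = 1, total pairs = 15.
Step 3: tau = (C - D)/(n(n-1)/2) = (14 - 1)/15 = 0.866667.
Step 4: Exact two-sided p-value (enumerate n! = 720 permutations of y under H0): p = 0.016667.
Step 5: alpha = 0.1. reject H0.

tau_b = 0.8667 (C=14, D=1), p = 0.016667, reject H0.


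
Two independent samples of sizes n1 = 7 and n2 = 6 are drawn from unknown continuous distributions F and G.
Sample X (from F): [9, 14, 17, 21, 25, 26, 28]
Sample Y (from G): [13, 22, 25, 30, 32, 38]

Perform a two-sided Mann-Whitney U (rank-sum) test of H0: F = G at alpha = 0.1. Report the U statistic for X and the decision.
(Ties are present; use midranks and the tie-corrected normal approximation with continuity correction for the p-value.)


Step 1: Combine and sort all 13 observations; assign midranks.
sorted (value, group): (9,X), (13,Y), (14,X), (17,X), (21,X), (22,Y), (25,X), (25,Y), (26,X), (28,X), (30,Y), (32,Y), (38,Y)
ranks: 9->1, 13->2, 14->3, 17->4, 21->5, 22->6, 25->7.5, 25->7.5, 26->9, 28->10, 30->11, 32->12, 38->13
Step 2: Rank sum for X: R1 = 1 + 3 + 4 + 5 + 7.5 + 9 + 10 = 39.5.
Step 3: U_X = R1 - n1(n1+1)/2 = 39.5 - 7*8/2 = 39.5 - 28 = 11.5.
       U_Y = n1*n2 - U_X = 42 - 11.5 = 30.5.
Step 4: Ties are present, so use the tie-corrected normal approximation (with continuity correction) for the p-value.
Step 5: p-value = 0.197926; compare to alpha = 0.1. fail to reject H0.

U_X = 11.5, p = 0.197926, fail to reject H0 at alpha = 0.1.


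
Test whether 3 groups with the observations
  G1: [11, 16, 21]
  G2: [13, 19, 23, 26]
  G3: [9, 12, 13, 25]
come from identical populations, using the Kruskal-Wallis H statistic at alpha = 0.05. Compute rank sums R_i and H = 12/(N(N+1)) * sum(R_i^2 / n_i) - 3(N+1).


Step 1: Combine all N = 11 observations and assign midranks.
sorted (value, group, rank): (9,G3,1), (11,G1,2), (12,G3,3), (13,G2,4.5), (13,G3,4.5), (16,G1,6), (19,G2,7), (21,G1,8), (23,G2,9), (25,G3,10), (26,G2,11)
Step 2: Sum ranks within each group.
R_1 = 16 (n_1 = 3)
R_2 = 31.5 (n_2 = 4)
R_3 = 18.5 (n_3 = 4)
Step 3: H = 12/(N(N+1)) * sum(R_i^2/n_i) - 3(N+1)
     = 12/(11*12) * (16^2/3 + 31.5^2/4 + 18.5^2/4) - 3*12
     = 0.090909 * 418.958 - 36
     = 2.087121.
Step 4: Ties present; correction factor C = 1 - 6/(11^3 - 11) = 0.995455. Corrected H = 2.087121 / 0.995455 = 2.096651.
Step 5: Under H0, H ~ chi^2(2); p-value = 0.350524.
Step 6: alpha = 0.05. fail to reject H0.

H = 2.0967, df = 2, p = 0.350524, fail to reject H0.


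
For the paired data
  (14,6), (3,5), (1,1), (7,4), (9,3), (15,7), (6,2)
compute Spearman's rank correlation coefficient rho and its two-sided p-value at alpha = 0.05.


Step 1: Rank x and y separately (midranks; no ties here).
rank(x): 14->6, 3->2, 1->1, 7->4, 9->5, 15->7, 6->3
rank(y): 6->6, 5->5, 1->1, 4->4, 3->3, 7->7, 2->2
Step 2: d_i = R_x(i) - R_y(i); compute d_i^2.
  (6-6)^2=0, (2-5)^2=9, (1-1)^2=0, (4-4)^2=0, (5-3)^2=4, (7-7)^2=0, (3-2)^2=1
sum(d^2) = 14.
Step 3: rho = 1 - 6*14 / (7*(7^2 - 1)) = 1 - 84/336 = 0.750000.
Step 4: Under H0, t = rho * sqrt((n-2)/(1-rho^2)) = 2.5355 ~ t(5).
Step 5: Two-sided p-value from the t-distribution with 5 df = 0.052181.
Step 6: alpha = 0.05. fail to reject H0.

rho = 0.7500, p = 0.052181, fail to reject H0 at alpha = 0.05.


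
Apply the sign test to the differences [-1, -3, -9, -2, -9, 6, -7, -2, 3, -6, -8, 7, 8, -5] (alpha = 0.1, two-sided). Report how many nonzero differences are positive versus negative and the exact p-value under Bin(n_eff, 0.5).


Step 1: Discard zero differences. Original n = 14; n_eff = number of nonzero differences = 14.
Nonzero differences (with sign): -1, -3, -9, -2, -9, +6, -7, -2, +3, -6, -8, +7, +8, -5
Step 2: Count signs: positive = 4, negative = 10.
Step 3: Under H0: P(positive) = 0.5, so the number of positives S ~ Bin(14, 0.5).
Step 4: Two-sided exact p-value = sum of Bin(14,0.5) probabilities at or below the observed probability = 0.179565.
Step 5: alpha = 0.1. fail to reject H0.

n_eff = 14, pos = 4, neg = 10, p = 0.179565, fail to reject H0.


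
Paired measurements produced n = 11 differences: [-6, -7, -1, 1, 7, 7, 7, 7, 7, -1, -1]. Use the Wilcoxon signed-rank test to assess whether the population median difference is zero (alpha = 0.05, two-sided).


Step 1: Drop any zero differences (none here) and take |d_i|.
|d| = [6, 7, 1, 1, 7, 7, 7, 7, 7, 1, 1]
Step 2: Midrank |d_i| (ties get averaged ranks).
ranks: |6|->5, |7|->8.5, |1|->2.5, |1|->2.5, |7|->8.5, |7|->8.5, |7|->8.5, |7|->8.5, |7|->8.5, |1|->2.5, |1|->2.5
Step 3: Attach original signs; sum ranks with positive sign and with negative sign.
W+ = 2.5 + 8.5 + 8.5 + 8.5 + 8.5 + 8.5 = 45
W- = 5 + 8.5 + 2.5 + 2.5 + 2.5 = 21
(Check: W+ + W- = 66 should equal n(n+1)/2 = 66.)
Step 4: Test statistic W = min(W+, W-) = 21.
Step 5: Ties in |d|, so use the tie-corrected normal approximation.
        E[W] = n(n+1)/4 = 11*12/4 = 33.
        Tie groups: |d|=1 (t=4), |d|=7 (t=6); sum(t^3 - t) = 270.
        Var[W] = n(n+1)(2n+1)/24 - sum(t^3-t)/48 = 3036/24 - 270/48 = 120.875.
        z = (W - E[W]) / sqrt(Var[W]) = (21 - 33) / 10.9943 = -1.0915.
        Two-sided p = 2*Phi(z) = 0.275065.
Step 6: alpha = 0.05. fail to reject H0.

W+ = 45, W- = 21, W = min = 21, p = 0.275065, fail to reject H0.


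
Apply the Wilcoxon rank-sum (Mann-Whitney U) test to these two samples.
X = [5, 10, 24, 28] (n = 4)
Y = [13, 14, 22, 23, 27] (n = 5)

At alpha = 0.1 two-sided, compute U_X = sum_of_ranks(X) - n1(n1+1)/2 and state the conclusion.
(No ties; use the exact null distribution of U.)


Step 1: Combine and sort all 9 observations; assign midranks.
sorted (value, group): (5,X), (10,X), (13,Y), (14,Y), (22,Y), (23,Y), (24,X), (27,Y), (28,X)
ranks: 5->1, 10->2, 13->3, 14->4, 22->5, 23->6, 24->7, 27->8, 28->9
Step 2: Rank sum for X: R1 = 1 + 2 + 7 + 9 = 19.
Step 3: U_X = R1 - n1(n1+1)/2 = 19 - 4*5/2 = 19 - 10 = 9.
       U_Y = n1*n2 - U_X = 20 - 9 = 11.
Step 4: No ties, so the exact null distribution of U (based on enumerating the C(9,4) = 126 equally likely rank assignments) gives the two-sided p-value.
Step 5: p-value = 0.904762; compare to alpha = 0.1. fail to reject H0.

U_X = 9, p = 0.904762, fail to reject H0 at alpha = 0.1.


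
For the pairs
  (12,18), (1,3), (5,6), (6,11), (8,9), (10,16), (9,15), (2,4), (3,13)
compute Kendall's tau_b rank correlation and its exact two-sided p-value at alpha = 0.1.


Step 1: Enumerate the 36 unordered pairs (i,j) with i<j and classify each by sign(x_j-x_i) * sign(y_j-y_i).
  (1,2):dx=-11,dy=-15->C; (1,3):dx=-7,dy=-12->C; (1,4):dx=-6,dy=-7->C; (1,5):dx=-4,dy=-9->C
  (1,6):dx=-2,dy=-2->C; (1,7):dx=-3,dy=-3->C; (1,8):dx=-10,dy=-14->C; (1,9):dx=-9,dy=-5->C
  (2,3):dx=+4,dy=+3->C; (2,4):dx=+5,dy=+8->C; (2,5):dx=+7,dy=+6->C; (2,6):dx=+9,dy=+13->C
  (2,7):dx=+8,dy=+12->C; (2,8):dx=+1,dy=+1->C; (2,9):dx=+2,dy=+10->C; (3,4):dx=+1,dy=+5->C
  (3,5):dx=+3,dy=+3->C; (3,6):dx=+5,dy=+10->C; (3,7):dx=+4,dy=+9->C; (3,8):dx=-3,dy=-2->C
  (3,9):dx=-2,dy=+7->D; (4,5):dx=+2,dy=-2->D; (4,6):dx=+4,dy=+5->C; (4,7):dx=+3,dy=+4->C
  (4,8):dx=-4,dy=-7->C; (4,9):dx=-3,dy=+2->D; (5,6):dx=+2,dy=+7->C; (5,7):dx=+1,dy=+6->C
  (5,8):dx=-6,dy=-5->C; (5,9):dx=-5,dy=+4->D; (6,7):dx=-1,dy=-1->C; (6,8):dx=-8,dy=-12->C
  (6,9):dx=-7,dy=-3->C; (7,8):dx=-7,dy=-11->C; (7,9):dx=-6,dy=-2->C; (8,9):dx=+1,dy=+9->C
Step 2: C = 32, D = 4, total pairs = 36.
Step 3: tau = (C - D)/(n(n-1)/2) = (32 - 4)/36 = 0.777778.
Step 4: Exact two-sided p-value (enumerate n! = 362880 permutations of y under H0): p = 0.002425.
Step 5: alpha = 0.1. reject H0.

tau_b = 0.7778 (C=32, D=4), p = 0.002425, reject H0.


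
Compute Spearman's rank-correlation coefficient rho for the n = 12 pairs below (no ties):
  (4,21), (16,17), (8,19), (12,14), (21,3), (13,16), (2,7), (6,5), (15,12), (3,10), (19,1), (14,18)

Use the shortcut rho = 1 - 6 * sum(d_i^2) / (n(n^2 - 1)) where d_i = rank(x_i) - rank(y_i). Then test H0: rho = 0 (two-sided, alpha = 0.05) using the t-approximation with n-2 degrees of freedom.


Step 1: Rank x and y separately (midranks; no ties here).
rank(x): 4->3, 16->10, 8->5, 12->6, 21->12, 13->7, 2->1, 6->4, 15->9, 3->2, 19->11, 14->8
rank(y): 21->12, 17->9, 19->11, 14->7, 3->2, 16->8, 7->4, 5->3, 12->6, 10->5, 1->1, 18->10
Step 2: d_i = R_x(i) - R_y(i); compute d_i^2.
  (3-12)^2=81, (10-9)^2=1, (5-11)^2=36, (6-7)^2=1, (12-2)^2=100, (7-8)^2=1, (1-4)^2=9, (4-3)^2=1, (9-6)^2=9, (2-5)^2=9, (11-1)^2=100, (8-10)^2=4
sum(d^2) = 352.
Step 3: rho = 1 - 6*352 / (12*(12^2 - 1)) = 1 - 2112/1716 = -0.230769.
Step 4: Under H0, t = rho * sqrt((n-2)/(1-rho^2)) = -0.7500 ~ t(10).
Step 5: Two-sided p-value from the t-distribution with 10 df = 0.470532.
Step 6: alpha = 0.05. fail to reject H0.

rho = -0.2308, p = 0.470532, fail to reject H0 at alpha = 0.05.


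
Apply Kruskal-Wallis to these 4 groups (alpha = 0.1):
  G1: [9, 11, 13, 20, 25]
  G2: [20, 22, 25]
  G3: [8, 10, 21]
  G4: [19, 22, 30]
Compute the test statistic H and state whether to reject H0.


Step 1: Combine all N = 14 observations and assign midranks.
sorted (value, group, rank): (8,G3,1), (9,G1,2), (10,G3,3), (11,G1,4), (13,G1,5), (19,G4,6), (20,G1,7.5), (20,G2,7.5), (21,G3,9), (22,G2,10.5), (22,G4,10.5), (25,G1,12.5), (25,G2,12.5), (30,G4,14)
Step 2: Sum ranks within each group.
R_1 = 31 (n_1 = 5)
R_2 = 30.5 (n_2 = 3)
R_3 = 13 (n_3 = 3)
R_4 = 30.5 (n_4 = 3)
Step 3: H = 12/(N(N+1)) * sum(R_i^2/n_i) - 3(N+1)
     = 12/(14*15) * (31^2/5 + 30.5^2/3 + 13^2/3 + 30.5^2/3) - 3*15
     = 0.057143 * 868.7 - 45
     = 4.640000.
Step 4: Ties present; correction factor C = 1 - 18/(14^3 - 14) = 0.993407. Corrected H = 4.640000 / 0.993407 = 4.670796.
Step 5: Under H0, H ~ chi^2(3); p-value = 0.197552.
Step 6: alpha = 0.1. fail to reject H0.

H = 4.6708, df = 3, p = 0.197552, fail to reject H0.


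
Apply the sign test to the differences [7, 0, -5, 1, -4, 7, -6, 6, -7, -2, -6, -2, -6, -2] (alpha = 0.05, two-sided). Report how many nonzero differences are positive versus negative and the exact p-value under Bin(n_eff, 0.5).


Step 1: Discard zero differences. Original n = 14; n_eff = number of nonzero differences = 13.
Nonzero differences (with sign): +7, -5, +1, -4, +7, -6, +6, -7, -2, -6, -2, -6, -2
Step 2: Count signs: positive = 4, negative = 9.
Step 3: Under H0: P(positive) = 0.5, so the number of positives S ~ Bin(13, 0.5).
Step 4: Two-sided exact p-value = sum of Bin(13,0.5) probabilities at or below the observed probability = 0.266846.
Step 5: alpha = 0.05. fail to reject H0.

n_eff = 13, pos = 4, neg = 9, p = 0.266846, fail to reject H0.


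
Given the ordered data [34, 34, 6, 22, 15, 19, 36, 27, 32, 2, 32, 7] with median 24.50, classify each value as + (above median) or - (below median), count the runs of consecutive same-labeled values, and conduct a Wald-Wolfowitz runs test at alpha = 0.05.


Step 1: Compute median = 24.50; label A = above, B = below.
Labels in order: AABBBBAAABAB  (n_A = 6, n_B = 6)
Step 2: Count runs R = 6.
Step 3: Under H0 (random ordering), E[R] = 2*n_A*n_B/(n_A+n_B) + 1 = 2*6*6/12 + 1 = 7.0000.
        Var[R] = 2*n_A*n_B*(2*n_A*n_B - n_A - n_B) / ((n_A+n_B)^2 * (n_A+n_B-1)) = 4320/1584 = 2.7273.
        SD[R] = 1.6514.
Step 4: Continuity-corrected z = (R + 0.5 - E[R]) / SD[R] = (6 + 0.5 - 7.0000) / 1.6514 = -0.3028.
Step 5: Two-sided p-value via normal approximation = 2*(1 - Phi(|z|)) = 0.762069.
Step 6: alpha = 0.05. fail to reject H0.

R = 6, z = -0.3028, p = 0.762069, fail to reject H0.


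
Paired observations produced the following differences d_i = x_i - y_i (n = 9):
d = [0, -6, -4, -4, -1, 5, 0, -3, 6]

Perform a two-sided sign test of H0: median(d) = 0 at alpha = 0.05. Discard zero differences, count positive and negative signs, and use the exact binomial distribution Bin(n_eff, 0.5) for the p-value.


Step 1: Discard zero differences. Original n = 9; n_eff = number of nonzero differences = 7.
Nonzero differences (with sign): -6, -4, -4, -1, +5, -3, +6
Step 2: Count signs: positive = 2, negative = 5.
Step 3: Under H0: P(positive) = 0.5, so the number of positives S ~ Bin(7, 0.5).
Step 4: Two-sided exact p-value = sum of Bin(7,0.5) probabilities at or below the observed probability = 0.453125.
Step 5: alpha = 0.05. fail to reject H0.

n_eff = 7, pos = 2, neg = 5, p = 0.453125, fail to reject H0.


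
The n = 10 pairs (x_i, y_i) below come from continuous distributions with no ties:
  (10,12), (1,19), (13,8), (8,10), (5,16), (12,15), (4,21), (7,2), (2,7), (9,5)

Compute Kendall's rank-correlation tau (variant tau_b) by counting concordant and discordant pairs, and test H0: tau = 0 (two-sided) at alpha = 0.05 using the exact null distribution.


Step 1: Enumerate the 45 unordered pairs (i,j) with i<j and classify each by sign(x_j-x_i) * sign(y_j-y_i).
  (1,2):dx=-9,dy=+7->D; (1,3):dx=+3,dy=-4->D; (1,4):dx=-2,dy=-2->C; (1,5):dx=-5,dy=+4->D
  (1,6):dx=+2,dy=+3->C; (1,7):dx=-6,dy=+9->D; (1,8):dx=-3,dy=-10->C; (1,9):dx=-8,dy=-5->C
  (1,10):dx=-1,dy=-7->C; (2,3):dx=+12,dy=-11->D; (2,4):dx=+7,dy=-9->D; (2,5):dx=+4,dy=-3->D
  (2,6):dx=+11,dy=-4->D; (2,7):dx=+3,dy=+2->C; (2,8):dx=+6,dy=-17->D; (2,9):dx=+1,dy=-12->D
  (2,10):dx=+8,dy=-14->D; (3,4):dx=-5,dy=+2->D; (3,5):dx=-8,dy=+8->D; (3,6):dx=-1,dy=+7->D
  (3,7):dx=-9,dy=+13->D; (3,8):dx=-6,dy=-6->C; (3,9):dx=-11,dy=-1->C; (3,10):dx=-4,dy=-3->C
  (4,5):dx=-3,dy=+6->D; (4,6):dx=+4,dy=+5->C; (4,7):dx=-4,dy=+11->D; (4,8):dx=-1,dy=-8->C
  (4,9):dx=-6,dy=-3->C; (4,10):dx=+1,dy=-5->D; (5,6):dx=+7,dy=-1->D; (5,7):dx=-1,dy=+5->D
  (5,8):dx=+2,dy=-14->D; (5,9):dx=-3,dy=-9->C; (5,10):dx=+4,dy=-11->D; (6,7):dx=-8,dy=+6->D
  (6,8):dx=-5,dy=-13->C; (6,9):dx=-10,dy=-8->C; (6,10):dx=-3,dy=-10->C; (7,8):dx=+3,dy=-19->D
  (7,9):dx=-2,dy=-14->C; (7,10):dx=+5,dy=-16->D; (8,9):dx=-5,dy=+5->D; (8,10):dx=+2,dy=+3->C
  (9,10):dx=+7,dy=-2->D
Step 2: C = 18, D = 27, total pairs = 45.
Step 3: tau = (C - D)/(n(n-1)/2) = (18 - 27)/45 = -0.200000.
Step 4: Exact two-sided p-value (enumerate n! = 3628800 permutations of y under H0): p = 0.484313.
Step 5: alpha = 0.05. fail to reject H0.

tau_b = -0.2000 (C=18, D=27), p = 0.484313, fail to reject H0.


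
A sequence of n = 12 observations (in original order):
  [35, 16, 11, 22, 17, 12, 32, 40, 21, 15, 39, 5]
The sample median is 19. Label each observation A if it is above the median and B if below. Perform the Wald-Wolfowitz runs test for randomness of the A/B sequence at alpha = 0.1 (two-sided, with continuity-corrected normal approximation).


Step 1: Compute median = 19; label A = above, B = below.
Labels in order: ABBABBAAABAB  (n_A = 6, n_B = 6)
Step 2: Count runs R = 8.
Step 3: Under H0 (random ordering), E[R] = 2*n_A*n_B/(n_A+n_B) + 1 = 2*6*6/12 + 1 = 7.0000.
        Var[R] = 2*n_A*n_B*(2*n_A*n_B - n_A - n_B) / ((n_A+n_B)^2 * (n_A+n_B-1)) = 4320/1584 = 2.7273.
        SD[R] = 1.6514.
Step 4: Continuity-corrected z = (R - 0.5 - E[R]) / SD[R] = (8 - 0.5 - 7.0000) / 1.6514 = 0.3028.
Step 5: Two-sided p-value via normal approximation = 2*(1 - Phi(|z|)) = 0.762069.
Step 6: alpha = 0.1. fail to reject H0.

R = 8, z = 0.3028, p = 0.762069, fail to reject H0.


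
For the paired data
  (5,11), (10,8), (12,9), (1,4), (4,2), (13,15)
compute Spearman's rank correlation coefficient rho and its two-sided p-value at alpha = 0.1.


Step 1: Rank x and y separately (midranks; no ties here).
rank(x): 5->3, 10->4, 12->5, 1->1, 4->2, 13->6
rank(y): 11->5, 8->3, 9->4, 4->2, 2->1, 15->6
Step 2: d_i = R_x(i) - R_y(i); compute d_i^2.
  (3-5)^2=4, (4-3)^2=1, (5-4)^2=1, (1-2)^2=1, (2-1)^2=1, (6-6)^2=0
sum(d^2) = 8.
Step 3: rho = 1 - 6*8 / (6*(6^2 - 1)) = 1 - 48/210 = 0.771429.
Step 4: Under H0, t = rho * sqrt((n-2)/(1-rho^2)) = 2.4247 ~ t(4).
Step 5: Two-sided p-value from the t-distribution with 4 df = 0.072397.
Step 6: alpha = 0.1. reject H0.

rho = 0.7714, p = 0.072397, reject H0 at alpha = 0.1.


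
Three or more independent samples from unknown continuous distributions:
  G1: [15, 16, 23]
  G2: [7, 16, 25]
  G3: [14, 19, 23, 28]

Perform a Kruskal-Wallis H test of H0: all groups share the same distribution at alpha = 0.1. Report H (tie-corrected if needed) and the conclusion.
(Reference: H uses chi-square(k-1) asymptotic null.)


Step 1: Combine all N = 10 observations and assign midranks.
sorted (value, group, rank): (7,G2,1), (14,G3,2), (15,G1,3), (16,G1,4.5), (16,G2,4.5), (19,G3,6), (23,G1,7.5), (23,G3,7.5), (25,G2,9), (28,G3,10)
Step 2: Sum ranks within each group.
R_1 = 15 (n_1 = 3)
R_2 = 14.5 (n_2 = 3)
R_3 = 25.5 (n_3 = 4)
Step 3: H = 12/(N(N+1)) * sum(R_i^2/n_i) - 3(N+1)
     = 12/(10*11) * (15^2/3 + 14.5^2/3 + 25.5^2/4) - 3*11
     = 0.109091 * 307.646 - 33
     = 0.561364.
Step 4: Ties present; correction factor C = 1 - 12/(10^3 - 10) = 0.987879. Corrected H = 0.561364 / 0.987879 = 0.568252.
Step 5: Under H0, H ~ chi^2(2); p-value = 0.752672.
Step 6: alpha = 0.1. fail to reject H0.

H = 0.5683, df = 2, p = 0.752672, fail to reject H0.


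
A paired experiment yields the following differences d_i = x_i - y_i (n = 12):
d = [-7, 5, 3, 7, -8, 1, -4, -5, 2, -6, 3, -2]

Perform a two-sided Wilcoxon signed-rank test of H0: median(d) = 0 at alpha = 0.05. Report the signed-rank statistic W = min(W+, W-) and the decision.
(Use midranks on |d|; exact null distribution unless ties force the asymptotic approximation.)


Step 1: Drop any zero differences (none here) and take |d_i|.
|d| = [7, 5, 3, 7, 8, 1, 4, 5, 2, 6, 3, 2]
Step 2: Midrank |d_i| (ties get averaged ranks).
ranks: |7|->10.5, |5|->7.5, |3|->4.5, |7|->10.5, |8|->12, |1|->1, |4|->6, |5|->7.5, |2|->2.5, |6|->9, |3|->4.5, |2|->2.5
Step 3: Attach original signs; sum ranks with positive sign and with negative sign.
W+ = 7.5 + 4.5 + 10.5 + 1 + 2.5 + 4.5 = 30.5
W- = 10.5 + 12 + 6 + 7.5 + 9 + 2.5 = 47.5
(Check: W+ + W- = 78 should equal n(n+1)/2 = 78.)
Step 4: Test statistic W = min(W+, W-) = 30.5.
Step 5: Ties in |d|, so use the tie-corrected normal approximation.
        E[W] = n(n+1)/4 = 12*13/4 = 39.
        Tie groups: |d|=2 (t=2), |d|=3 (t=2), |d|=5 (t=2), |d|=7 (t=2); sum(t^3 - t) = 24.
        Var[W] = n(n+1)(2n+1)/24 - sum(t^3-t)/48 = 3900/24 - 24/48 = 162.
        z = (W - E[W]) / sqrt(Var[W]) = (30.5 - 39) / 12.7279 = -0.6678.
        Two-sided p = 2*Phi(z) = 0.504247.
Step 6: alpha = 0.05. fail to reject H0.

W+ = 30.5, W- = 47.5, W = min = 30.5, p = 0.504247, fail to reject H0.


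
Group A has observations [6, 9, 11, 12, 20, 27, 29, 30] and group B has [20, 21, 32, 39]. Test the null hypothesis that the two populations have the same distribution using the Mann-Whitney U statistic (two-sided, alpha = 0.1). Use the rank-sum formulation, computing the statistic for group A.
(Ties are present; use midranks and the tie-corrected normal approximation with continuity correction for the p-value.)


Step 1: Combine and sort all 12 observations; assign midranks.
sorted (value, group): (6,X), (9,X), (11,X), (12,X), (20,X), (20,Y), (21,Y), (27,X), (29,X), (30,X), (32,Y), (39,Y)
ranks: 6->1, 9->2, 11->3, 12->4, 20->5.5, 20->5.5, 21->7, 27->8, 29->9, 30->10, 32->11, 39->12
Step 2: Rank sum for X: R1 = 1 + 2 + 3 + 4 + 5.5 + 8 + 9 + 10 = 42.5.
Step 3: U_X = R1 - n1(n1+1)/2 = 42.5 - 8*9/2 = 42.5 - 36 = 6.5.
       U_Y = n1*n2 - U_X = 32 - 6.5 = 25.5.
Step 4: Ties are present, so use the tie-corrected normal approximation (with continuity correction) for the p-value.
Step 5: p-value = 0.125707; compare to alpha = 0.1. fail to reject H0.

U_X = 6.5, p = 0.125707, fail to reject H0 at alpha = 0.1.


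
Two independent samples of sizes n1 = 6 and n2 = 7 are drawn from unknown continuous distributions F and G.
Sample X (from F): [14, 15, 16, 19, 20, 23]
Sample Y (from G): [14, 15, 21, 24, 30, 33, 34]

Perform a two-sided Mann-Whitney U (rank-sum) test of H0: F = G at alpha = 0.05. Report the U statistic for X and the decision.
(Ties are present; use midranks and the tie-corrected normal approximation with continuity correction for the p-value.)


Step 1: Combine and sort all 13 observations; assign midranks.
sorted (value, group): (14,X), (14,Y), (15,X), (15,Y), (16,X), (19,X), (20,X), (21,Y), (23,X), (24,Y), (30,Y), (33,Y), (34,Y)
ranks: 14->1.5, 14->1.5, 15->3.5, 15->3.5, 16->5, 19->6, 20->7, 21->8, 23->9, 24->10, 30->11, 33->12, 34->13
Step 2: Rank sum for X: R1 = 1.5 + 3.5 + 5 + 6 + 7 + 9 = 32.
Step 3: U_X = R1 - n1(n1+1)/2 = 32 - 6*7/2 = 32 - 21 = 11.
       U_Y = n1*n2 - U_X = 42 - 11 = 31.
Step 4: Ties are present, so use the tie-corrected normal approximation (with continuity correction) for the p-value.
Step 5: p-value = 0.173549; compare to alpha = 0.05. fail to reject H0.

U_X = 11, p = 0.173549, fail to reject H0 at alpha = 0.05.


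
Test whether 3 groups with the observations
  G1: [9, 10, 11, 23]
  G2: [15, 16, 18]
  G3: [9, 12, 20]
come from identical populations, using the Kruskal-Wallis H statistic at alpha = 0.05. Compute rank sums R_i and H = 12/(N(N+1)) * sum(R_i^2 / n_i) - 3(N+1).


Step 1: Combine all N = 10 observations and assign midranks.
sorted (value, group, rank): (9,G1,1.5), (9,G3,1.5), (10,G1,3), (11,G1,4), (12,G3,5), (15,G2,6), (16,G2,7), (18,G2,8), (20,G3,9), (23,G1,10)
Step 2: Sum ranks within each group.
R_1 = 18.5 (n_1 = 4)
R_2 = 21 (n_2 = 3)
R_3 = 15.5 (n_3 = 3)
Step 3: H = 12/(N(N+1)) * sum(R_i^2/n_i) - 3(N+1)
     = 12/(10*11) * (18.5^2/4 + 21^2/3 + 15.5^2/3) - 3*11
     = 0.109091 * 312.646 - 33
     = 1.106818.
Step 4: Ties present; correction factor C = 1 - 6/(10^3 - 10) = 0.993939. Corrected H = 1.106818 / 0.993939 = 1.113567.
Step 5: Under H0, H ~ chi^2(2); p-value = 0.573049.
Step 6: alpha = 0.05. fail to reject H0.

H = 1.1136, df = 2, p = 0.573049, fail to reject H0.


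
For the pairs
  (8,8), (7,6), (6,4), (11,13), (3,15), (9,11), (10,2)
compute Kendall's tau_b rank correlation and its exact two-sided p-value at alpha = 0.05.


Step 1: Enumerate the 21 unordered pairs (i,j) with i<j and classify each by sign(x_j-x_i) * sign(y_j-y_i).
  (1,2):dx=-1,dy=-2->C; (1,3):dx=-2,dy=-4->C; (1,4):dx=+3,dy=+5->C; (1,5):dx=-5,dy=+7->D
  (1,6):dx=+1,dy=+3->C; (1,7):dx=+2,dy=-6->D; (2,3):dx=-1,dy=-2->C; (2,4):dx=+4,dy=+7->C
  (2,5):dx=-4,dy=+9->D; (2,6):dx=+2,dy=+5->C; (2,7):dx=+3,dy=-4->D; (3,4):dx=+5,dy=+9->C
  (3,5):dx=-3,dy=+11->D; (3,6):dx=+3,dy=+7->C; (3,7):dx=+4,dy=-2->D; (4,5):dx=-8,dy=+2->D
  (4,6):dx=-2,dy=-2->C; (4,7):dx=-1,dy=-11->C; (5,6):dx=+6,dy=-4->D; (5,7):dx=+7,dy=-13->D
  (6,7):dx=+1,dy=-9->D
Step 2: C = 11, D = 10, total pairs = 21.
Step 3: tau = (C - D)/(n(n-1)/2) = (11 - 10)/21 = 0.047619.
Step 4: Exact two-sided p-value (enumerate n! = 5040 permutations of y under H0): p = 1.000000.
Step 5: alpha = 0.05. fail to reject H0.

tau_b = 0.0476 (C=11, D=10), p = 1.000000, fail to reject H0.


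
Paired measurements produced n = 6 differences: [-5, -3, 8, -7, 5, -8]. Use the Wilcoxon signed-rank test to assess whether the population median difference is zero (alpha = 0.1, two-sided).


Step 1: Drop any zero differences (none here) and take |d_i|.
|d| = [5, 3, 8, 7, 5, 8]
Step 2: Midrank |d_i| (ties get averaged ranks).
ranks: |5|->2.5, |3|->1, |8|->5.5, |7|->4, |5|->2.5, |8|->5.5
Step 3: Attach original signs; sum ranks with positive sign and with negative sign.
W+ = 5.5 + 2.5 = 8
W- = 2.5 + 1 + 4 + 5.5 = 13
(Check: W+ + W- = 21 should equal n(n+1)/2 = 21.)
Step 4: Test statistic W = min(W+, W-) = 8.
Step 5: Ties in |d|, so use the tie-corrected normal approximation.
        E[W] = n(n+1)/4 = 6*7/4 = 10.5.
        Tie groups: |d|=5 (t=2), |d|=8 (t=2); sum(t^3 - t) = 12.
        Var[W] = n(n+1)(2n+1)/24 - sum(t^3-t)/48 = 546/24 - 12/48 = 22.5.
        z = (W - E[W]) / sqrt(Var[W]) = (8 - 10.5) / 4.7434 = -0.5270.
        Two-sided p = 2*Phi(z) = 0.598161.
Step 6: alpha = 0.1. fail to reject H0.

W+ = 8, W- = 13, W = min = 8, p = 0.598161, fail to reject H0.


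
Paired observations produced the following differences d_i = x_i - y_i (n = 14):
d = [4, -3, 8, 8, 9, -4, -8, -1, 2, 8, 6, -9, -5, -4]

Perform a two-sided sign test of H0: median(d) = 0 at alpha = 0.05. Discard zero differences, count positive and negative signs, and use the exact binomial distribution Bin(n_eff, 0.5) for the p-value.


Step 1: Discard zero differences. Original n = 14; n_eff = number of nonzero differences = 14.
Nonzero differences (with sign): +4, -3, +8, +8, +9, -4, -8, -1, +2, +8, +6, -9, -5, -4
Step 2: Count signs: positive = 7, negative = 7.
Step 3: Under H0: P(positive) = 0.5, so the number of positives S ~ Bin(14, 0.5).
Step 4: Two-sided exact p-value = sum of Bin(14,0.5) probabilities at or below the observed probability = 1.000000.
Step 5: alpha = 0.05. fail to reject H0.

n_eff = 14, pos = 7, neg = 7, p = 1.000000, fail to reject H0.


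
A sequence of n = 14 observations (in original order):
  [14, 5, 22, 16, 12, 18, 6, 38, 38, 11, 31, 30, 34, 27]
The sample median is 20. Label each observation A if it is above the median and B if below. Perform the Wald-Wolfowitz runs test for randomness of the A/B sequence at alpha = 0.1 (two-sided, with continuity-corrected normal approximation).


Step 1: Compute median = 20; label A = above, B = below.
Labels in order: BBABBBBAABAAAA  (n_A = 7, n_B = 7)
Step 2: Count runs R = 6.
Step 3: Under H0 (random ordering), E[R] = 2*n_A*n_B/(n_A+n_B) + 1 = 2*7*7/14 + 1 = 8.0000.
        Var[R] = 2*n_A*n_B*(2*n_A*n_B - n_A - n_B) / ((n_A+n_B)^2 * (n_A+n_B-1)) = 8232/2548 = 3.2308.
        SD[R] = 1.7974.
Step 4: Continuity-corrected z = (R + 0.5 - E[R]) / SD[R] = (6 + 0.5 - 8.0000) / 1.7974 = -0.8345.
Step 5: Two-sided p-value via normal approximation = 2*(1 - Phi(|z|)) = 0.403986.
Step 6: alpha = 0.1. fail to reject H0.

R = 6, z = -0.8345, p = 0.403986, fail to reject H0.


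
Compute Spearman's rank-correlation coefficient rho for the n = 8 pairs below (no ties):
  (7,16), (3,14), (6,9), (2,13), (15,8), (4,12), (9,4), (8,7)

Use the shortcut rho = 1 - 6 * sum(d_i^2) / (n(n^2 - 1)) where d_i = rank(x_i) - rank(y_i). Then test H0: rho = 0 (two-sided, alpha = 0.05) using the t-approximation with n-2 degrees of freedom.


Step 1: Rank x and y separately (midranks; no ties here).
rank(x): 7->5, 3->2, 6->4, 2->1, 15->8, 4->3, 9->7, 8->6
rank(y): 16->8, 14->7, 9->4, 13->6, 8->3, 12->5, 4->1, 7->2
Step 2: d_i = R_x(i) - R_y(i); compute d_i^2.
  (5-8)^2=9, (2-7)^2=25, (4-4)^2=0, (1-6)^2=25, (8-3)^2=25, (3-5)^2=4, (7-1)^2=36, (6-2)^2=16
sum(d^2) = 140.
Step 3: rho = 1 - 6*140 / (8*(8^2 - 1)) = 1 - 840/504 = -0.666667.
Step 4: Under H0, t = rho * sqrt((n-2)/(1-rho^2)) = -2.1909 ~ t(6).
Step 5: Two-sided p-value from the t-distribution with 6 df = 0.070988.
Step 6: alpha = 0.05. fail to reject H0.

rho = -0.6667, p = 0.070988, fail to reject H0 at alpha = 0.05.


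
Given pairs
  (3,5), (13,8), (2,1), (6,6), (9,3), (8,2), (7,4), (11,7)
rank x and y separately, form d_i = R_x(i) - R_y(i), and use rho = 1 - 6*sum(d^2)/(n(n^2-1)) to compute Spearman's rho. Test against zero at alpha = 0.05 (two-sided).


Step 1: Rank x and y separately (midranks; no ties here).
rank(x): 3->2, 13->8, 2->1, 6->3, 9->6, 8->5, 7->4, 11->7
rank(y): 5->5, 8->8, 1->1, 6->6, 3->3, 2->2, 4->4, 7->7
Step 2: d_i = R_x(i) - R_y(i); compute d_i^2.
  (2-5)^2=9, (8-8)^2=0, (1-1)^2=0, (3-6)^2=9, (6-3)^2=9, (5-2)^2=9, (4-4)^2=0, (7-7)^2=0
sum(d^2) = 36.
Step 3: rho = 1 - 6*36 / (8*(8^2 - 1)) = 1 - 216/504 = 0.571429.
Step 4: Under H0, t = rho * sqrt((n-2)/(1-rho^2)) = 1.7056 ~ t(6).
Step 5: Two-sided p-value from the t-distribution with 6 df = 0.138960.
Step 6: alpha = 0.05. fail to reject H0.

rho = 0.5714, p = 0.138960, fail to reject H0 at alpha = 0.05.


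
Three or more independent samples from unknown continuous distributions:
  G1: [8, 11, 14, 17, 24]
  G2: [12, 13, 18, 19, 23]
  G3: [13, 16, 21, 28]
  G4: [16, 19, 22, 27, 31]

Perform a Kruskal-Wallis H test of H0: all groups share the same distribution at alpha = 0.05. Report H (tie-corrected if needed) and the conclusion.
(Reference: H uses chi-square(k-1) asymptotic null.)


Step 1: Combine all N = 19 observations and assign midranks.
sorted (value, group, rank): (8,G1,1), (11,G1,2), (12,G2,3), (13,G2,4.5), (13,G3,4.5), (14,G1,6), (16,G3,7.5), (16,G4,7.5), (17,G1,9), (18,G2,10), (19,G2,11.5), (19,G4,11.5), (21,G3,13), (22,G4,14), (23,G2,15), (24,G1,16), (27,G4,17), (28,G3,18), (31,G4,19)
Step 2: Sum ranks within each group.
R_1 = 34 (n_1 = 5)
R_2 = 44 (n_2 = 5)
R_3 = 43 (n_3 = 4)
R_4 = 69 (n_4 = 5)
Step 3: H = 12/(N(N+1)) * sum(R_i^2/n_i) - 3(N+1)
     = 12/(19*20) * (34^2/5 + 44^2/5 + 43^2/4 + 69^2/5) - 3*20
     = 0.031579 * 2032.85 - 60
     = 4.195263.
Step 4: Ties present; correction factor C = 1 - 18/(19^3 - 19) = 0.997368. Corrected H = 4.195263 / 0.997368 = 4.206332.
Step 5: Under H0, H ~ chi^2(3); p-value = 0.240029.
Step 6: alpha = 0.05. fail to reject H0.

H = 4.2063, df = 3, p = 0.240029, fail to reject H0.


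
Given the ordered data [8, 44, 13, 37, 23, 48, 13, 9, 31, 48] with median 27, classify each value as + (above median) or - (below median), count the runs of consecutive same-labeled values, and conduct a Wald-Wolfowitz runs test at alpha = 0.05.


Step 1: Compute median = 27; label A = above, B = below.
Labels in order: BABABABBAA  (n_A = 5, n_B = 5)
Step 2: Count runs R = 8.
Step 3: Under H0 (random ordering), E[R] = 2*n_A*n_B/(n_A+n_B) + 1 = 2*5*5/10 + 1 = 6.0000.
        Var[R] = 2*n_A*n_B*(2*n_A*n_B - n_A - n_B) / ((n_A+n_B)^2 * (n_A+n_B-1)) = 2000/900 = 2.2222.
        SD[R] = 1.4907.
Step 4: Continuity-corrected z = (R - 0.5 - E[R]) / SD[R] = (8 - 0.5 - 6.0000) / 1.4907 = 1.0062.
Step 5: Two-sided p-value via normal approximation = 2*(1 - Phi(|z|)) = 0.314305.
Step 6: alpha = 0.05. fail to reject H0.

R = 8, z = 1.0062, p = 0.314305, fail to reject H0.


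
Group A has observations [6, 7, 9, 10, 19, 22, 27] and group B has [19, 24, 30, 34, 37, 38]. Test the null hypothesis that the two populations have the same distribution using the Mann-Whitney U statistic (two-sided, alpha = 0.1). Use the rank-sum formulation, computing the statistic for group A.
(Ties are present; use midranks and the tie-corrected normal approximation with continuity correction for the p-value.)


Step 1: Combine and sort all 13 observations; assign midranks.
sorted (value, group): (6,X), (7,X), (9,X), (10,X), (19,X), (19,Y), (22,X), (24,Y), (27,X), (30,Y), (34,Y), (37,Y), (38,Y)
ranks: 6->1, 7->2, 9->3, 10->4, 19->5.5, 19->5.5, 22->7, 24->8, 27->9, 30->10, 34->11, 37->12, 38->13
Step 2: Rank sum for X: R1 = 1 + 2 + 3 + 4 + 5.5 + 7 + 9 = 31.5.
Step 3: U_X = R1 - n1(n1+1)/2 = 31.5 - 7*8/2 = 31.5 - 28 = 3.5.
       U_Y = n1*n2 - U_X = 42 - 3.5 = 38.5.
Step 4: Ties are present, so use the tie-corrected normal approximation (with continuity correction) for the p-value.
Step 5: p-value = 0.015019; compare to alpha = 0.1. reject H0.

U_X = 3.5, p = 0.015019, reject H0 at alpha = 0.1.


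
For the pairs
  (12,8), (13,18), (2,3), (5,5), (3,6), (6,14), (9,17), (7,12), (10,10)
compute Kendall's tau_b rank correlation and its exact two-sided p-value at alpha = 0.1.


Step 1: Enumerate the 36 unordered pairs (i,j) with i<j and classify each by sign(x_j-x_i) * sign(y_j-y_i).
  (1,2):dx=+1,dy=+10->C; (1,3):dx=-10,dy=-5->C; (1,4):dx=-7,dy=-3->C; (1,5):dx=-9,dy=-2->C
  (1,6):dx=-6,dy=+6->D; (1,7):dx=-3,dy=+9->D; (1,8):dx=-5,dy=+4->D; (1,9):dx=-2,dy=+2->D
  (2,3):dx=-11,dy=-15->C; (2,4):dx=-8,dy=-13->C; (2,5):dx=-10,dy=-12->C; (2,6):dx=-7,dy=-4->C
  (2,7):dx=-4,dy=-1->C; (2,8):dx=-6,dy=-6->C; (2,9):dx=-3,dy=-8->C; (3,4):dx=+3,dy=+2->C
  (3,5):dx=+1,dy=+3->C; (3,6):dx=+4,dy=+11->C; (3,7):dx=+7,dy=+14->C; (3,8):dx=+5,dy=+9->C
  (3,9):dx=+8,dy=+7->C; (4,5):dx=-2,dy=+1->D; (4,6):dx=+1,dy=+9->C; (4,7):dx=+4,dy=+12->C
  (4,8):dx=+2,dy=+7->C; (4,9):dx=+5,dy=+5->C; (5,6):dx=+3,dy=+8->C; (5,7):dx=+6,dy=+11->C
  (5,8):dx=+4,dy=+6->C; (5,9):dx=+7,dy=+4->C; (6,7):dx=+3,dy=+3->C; (6,8):dx=+1,dy=-2->D
  (6,9):dx=+4,dy=-4->D; (7,8):dx=-2,dy=-5->C; (7,9):dx=+1,dy=-7->D; (8,9):dx=+3,dy=-2->D
Step 2: C = 27, D = 9, total pairs = 36.
Step 3: tau = (C - D)/(n(n-1)/2) = (27 - 9)/36 = 0.500000.
Step 4: Exact two-sided p-value (enumerate n! = 362880 permutations of y under H0): p = 0.075176.
Step 5: alpha = 0.1. reject H0.

tau_b = 0.5000 (C=27, D=9), p = 0.075176, reject H0.


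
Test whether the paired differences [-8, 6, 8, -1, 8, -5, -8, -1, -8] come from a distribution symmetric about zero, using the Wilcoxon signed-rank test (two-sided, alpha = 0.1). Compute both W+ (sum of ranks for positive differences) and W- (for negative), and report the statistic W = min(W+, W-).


Step 1: Drop any zero differences (none here) and take |d_i|.
|d| = [8, 6, 8, 1, 8, 5, 8, 1, 8]
Step 2: Midrank |d_i| (ties get averaged ranks).
ranks: |8|->7, |6|->4, |8|->7, |1|->1.5, |8|->7, |5|->3, |8|->7, |1|->1.5, |8|->7
Step 3: Attach original signs; sum ranks with positive sign and with negative sign.
W+ = 4 + 7 + 7 = 18
W- = 7 + 1.5 + 3 + 7 + 1.5 + 7 = 27
(Check: W+ + W- = 45 should equal n(n+1)/2 = 45.)
Step 4: Test statistic W = min(W+, W-) = 18.
Step 5: Ties in |d|, so use the tie-corrected normal approximation.
        E[W] = n(n+1)/4 = 9*10/4 = 22.5.
        Tie groups: |d|=1 (t=2), |d|=8 (t=5); sum(t^3 - t) = 126.
        Var[W] = n(n+1)(2n+1)/24 - sum(t^3-t)/48 = 1710/24 - 126/48 = 68.625.
        z = (W - E[W]) / sqrt(Var[W]) = (18 - 22.5) / 8.2840 = -0.5432.
        Two-sided p = 2*Phi(z) = 0.586982.
Step 6: alpha = 0.1. fail to reject H0.

W+ = 18, W- = 27, W = min = 18, p = 0.586982, fail to reject H0.


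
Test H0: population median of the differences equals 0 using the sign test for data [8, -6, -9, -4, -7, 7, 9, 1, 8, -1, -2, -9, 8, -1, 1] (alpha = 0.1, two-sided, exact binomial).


Step 1: Discard zero differences. Original n = 15; n_eff = number of nonzero differences = 15.
Nonzero differences (with sign): +8, -6, -9, -4, -7, +7, +9, +1, +8, -1, -2, -9, +8, -1, +1
Step 2: Count signs: positive = 7, negative = 8.
Step 3: Under H0: P(positive) = 0.5, so the number of positives S ~ Bin(15, 0.5).
Step 4: Two-sided exact p-value = sum of Bin(15,0.5) probabilities at or below the observed probability = 1.000000.
Step 5: alpha = 0.1. fail to reject H0.

n_eff = 15, pos = 7, neg = 8, p = 1.000000, fail to reject H0.


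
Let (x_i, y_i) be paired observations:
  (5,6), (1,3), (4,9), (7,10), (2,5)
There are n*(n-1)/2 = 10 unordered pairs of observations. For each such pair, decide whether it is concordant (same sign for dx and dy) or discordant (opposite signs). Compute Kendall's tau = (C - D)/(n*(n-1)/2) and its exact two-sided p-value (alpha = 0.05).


Step 1: Enumerate the 10 unordered pairs (i,j) with i<j and classify each by sign(x_j-x_i) * sign(y_j-y_i).
  (1,2):dx=-4,dy=-3->C; (1,3):dx=-1,dy=+3->D; (1,4):dx=+2,dy=+4->C; (1,5):dx=-3,dy=-1->C
  (2,3):dx=+3,dy=+6->C; (2,4):dx=+6,dy=+7->C; (2,5):dx=+1,dy=+2->C; (3,4):dx=+3,dy=+1->C
  (3,5):dx=-2,dy=-4->C; (4,5):dx=-5,dy=-5->C
Step 2: C = 9, D = 1, total pairs = 10.
Step 3: tau = (C - D)/(n(n-1)/2) = (9 - 1)/10 = 0.800000.
Step 4: Exact two-sided p-value (enumerate n! = 120 permutations of y under H0): p = 0.083333.
Step 5: alpha = 0.05. fail to reject H0.

tau_b = 0.8000 (C=9, D=1), p = 0.083333, fail to reject H0.
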